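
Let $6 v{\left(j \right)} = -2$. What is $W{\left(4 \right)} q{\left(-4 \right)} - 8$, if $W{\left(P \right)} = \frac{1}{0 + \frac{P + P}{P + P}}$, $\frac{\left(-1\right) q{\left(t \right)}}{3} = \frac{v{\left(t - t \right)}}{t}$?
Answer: $- \frac{33}{4} \approx -8.25$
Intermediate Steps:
$v{\left(j \right)} = - \frac{1}{3}$ ($v{\left(j \right)} = \frac{1}{6} \left(-2\right) = - \frac{1}{3}$)
$q{\left(t \right)} = \frac{1}{t}$ ($q{\left(t \right)} = - 3 \left(- \frac{1}{3 t}\right) = \frac{1}{t}$)
$W{\left(P \right)} = 1$ ($W{\left(P \right)} = \frac{1}{0 + \frac{2 P}{2 P}} = \frac{1}{0 + 2 P \frac{1}{2 P}} = \frac{1}{0 + 1} = 1^{-1} = 1$)
$W{\left(4 \right)} q{\left(-4 \right)} - 8 = 1 \frac{1}{-4} - 8 = 1 \left(- \frac{1}{4}\right) - 8 = - \frac{1}{4} - 8 = - \frac{33}{4}$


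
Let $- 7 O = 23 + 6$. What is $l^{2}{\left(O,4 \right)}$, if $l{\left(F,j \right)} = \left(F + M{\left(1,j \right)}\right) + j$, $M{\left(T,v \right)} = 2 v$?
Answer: $\frac{3025}{49} \approx 61.735$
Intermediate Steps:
$O = - \frac{29}{7}$ ($O = - \frac{23 + 6}{7} = \left(- \frac{1}{7}\right) 29 = - \frac{29}{7} \approx -4.1429$)
$l{\left(F,j \right)} = F + 3 j$ ($l{\left(F,j \right)} = \left(F + 2 j\right) + j = F + 3 j$)
$l^{2}{\left(O,4 \right)} = \left(- \frac{29}{7} + 3 \cdot 4\right)^{2} = \left(- \frac{29}{7} + 12\right)^{2} = \left(\frac{55}{7}\right)^{2} = \frac{3025}{49}$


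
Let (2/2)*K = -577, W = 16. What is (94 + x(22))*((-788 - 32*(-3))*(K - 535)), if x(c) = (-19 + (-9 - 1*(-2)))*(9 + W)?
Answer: -427844224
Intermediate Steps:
K = -577
x(c) = -650 (x(c) = (-19 + (-9 - 1*(-2)))*(9 + 16) = (-19 + (-9 + 2))*25 = (-19 - 7)*25 = -26*25 = -650)
(94 + x(22))*((-788 - 32*(-3))*(K - 535)) = (94 - 650)*((-788 - 32*(-3))*(-577 - 535)) = -556*(-788 + 96)*(-1112) = -(-384752)*(-1112) = -556*769504 = -427844224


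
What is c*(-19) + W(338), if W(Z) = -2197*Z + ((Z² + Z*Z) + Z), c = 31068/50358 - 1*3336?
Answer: -3780104150/8393 ≈ -4.5039e+5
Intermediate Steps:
c = -27993870/8393 (c = 31068*(1/50358) - 3336 = 5178/8393 - 3336 = -27993870/8393 ≈ -3335.4)
W(Z) = -2196*Z + 2*Z² (W(Z) = -2197*Z + ((Z² + Z²) + Z) = -2197*Z + (2*Z² + Z) = -2197*Z + (Z + 2*Z²) = -2196*Z + 2*Z²)
c*(-19) + W(338) = -27993870/8393*(-19) + 2*338*(-1098 + 338) = 531883530/8393 + 2*338*(-760) = 531883530/8393 - 513760 = -3780104150/8393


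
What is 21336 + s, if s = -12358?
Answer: 8978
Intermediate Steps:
21336 + s = 21336 - 12358 = 8978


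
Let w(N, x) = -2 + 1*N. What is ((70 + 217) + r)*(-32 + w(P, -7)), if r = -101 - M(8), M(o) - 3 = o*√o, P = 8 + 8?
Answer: -3294 + 288*√2 ≈ -2886.7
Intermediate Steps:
P = 16
M(o) = 3 + o^(3/2) (M(o) = 3 + o*√o = 3 + o^(3/2))
w(N, x) = -2 + N
r = -104 - 16*√2 (r = -101 - (3 + 8^(3/2)) = -101 - (3 + 16*√2) = -101 + (-3 - 16*√2) = -104 - 16*√2 ≈ -126.63)
((70 + 217) + r)*(-32 + w(P, -7)) = ((70 + 217) + (-104 - 16*√2))*(-32 + (-2 + 16)) = (287 + (-104 - 16*√2))*(-32 + 14) = (183 - 16*√2)*(-18) = -3294 + 288*√2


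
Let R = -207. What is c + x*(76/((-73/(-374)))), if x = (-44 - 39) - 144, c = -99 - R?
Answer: -6444364/73 ≈ -88279.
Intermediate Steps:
c = 108 (c = -99 - 1*(-207) = -99 + 207 = 108)
x = -227 (x = -83 - 144 = -227)
c + x*(76/((-73/(-374)))) = 108 - 17252/((-73/(-374))) = 108 - 17252/((-73*(-1/374))) = 108 - 17252/73/374 = 108 - 17252*374/73 = 108 - 227*28424/73 = 108 - 6452248/73 = -6444364/73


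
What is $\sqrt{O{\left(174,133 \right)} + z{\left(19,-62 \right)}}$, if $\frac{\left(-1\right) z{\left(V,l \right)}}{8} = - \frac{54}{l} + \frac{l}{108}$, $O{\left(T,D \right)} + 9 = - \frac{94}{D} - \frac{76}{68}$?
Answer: $\frac{i \sqrt{5252536692438}}{630819} \approx 3.6331 i$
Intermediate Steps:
$O{\left(T,D \right)} = - \frac{172}{17} - \frac{94}{D}$ ($O{\left(T,D \right)} = -9 - \left(\frac{19}{17} + \frac{94}{D}\right) = - \frac{172}{17} - \frac{94}{D}$)
$z{\left(V,l \right)} = \frac{432}{l} - \frac{2 l}{27}$ ($z{\left(V,l \right)} = - 8 \left(- \frac{54}{l} + \frac{l}{108}\right) = \frac{432}{l} - \frac{2 l}{27}$)
$\sqrt{O{\left(174,133 \right)} + z{\left(19,-62 \right)}} = \sqrt{\left(- \frac{172}{17} - \frac{94}{133}\right) + \left(\frac{432}{-62} - - \frac{124}{27}\right)} = \sqrt{\left(- \frac{172}{17} - \frac{94}{133}\right) + \left(432 \left(- \frac{1}{62}\right) + \frac{124}{27}\right)} = \sqrt{\left(- \frac{172}{17} - \frac{94}{133}\right) + \left(- \frac{216}{31} + \frac{124}{27}\right)} = \sqrt{- \frac{24474}{2261} - \frac{1988}{837}} = \sqrt{- \frac{24979606}{1892457}} = \frac{i \sqrt{5252536692438}}{630819}$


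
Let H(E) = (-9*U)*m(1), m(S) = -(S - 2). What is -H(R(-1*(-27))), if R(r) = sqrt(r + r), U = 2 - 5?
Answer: -27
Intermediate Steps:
U = -3
m(S) = 2 - S (m(S) = -(-2 + S) = 2 - S)
R(r) = sqrt(2)*sqrt(r) (R(r) = sqrt(2*r) = sqrt(2)*sqrt(r))
H(E) = 27 (H(E) = (-9*(-3))*(2 - 1*1) = 27*(2 - 1) = 27*1 = 27)
-H(R(-1*(-27))) = -1*27 = -27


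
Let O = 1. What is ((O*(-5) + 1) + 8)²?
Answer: 16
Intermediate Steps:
((O*(-5) + 1) + 8)² = ((1*(-5) + 1) + 8)² = ((-5 + 1) + 8)² = (-4 + 8)² = 4² = 16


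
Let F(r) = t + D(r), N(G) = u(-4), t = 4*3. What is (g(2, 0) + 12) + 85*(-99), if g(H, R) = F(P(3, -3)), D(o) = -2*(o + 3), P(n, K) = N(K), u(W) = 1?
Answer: -8399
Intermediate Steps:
t = 12
N(G) = 1
P(n, K) = 1
D(o) = -6 - 2*o (D(o) = -2*(3 + o) = -6 - 2*o)
F(r) = 6 - 2*r (F(r) = 12 + (-6 - 2*r) = 6 - 2*r)
g(H, R) = 4 (g(H, R) = 6 - 2*1 = 6 - 2 = 4)
(g(2, 0) + 12) + 85*(-99) = (4 + 12) + 85*(-99) = 16 - 8415 = -8399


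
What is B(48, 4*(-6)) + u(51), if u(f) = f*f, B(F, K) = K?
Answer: 2577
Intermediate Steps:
u(f) = f**2
B(48, 4*(-6)) + u(51) = 4*(-6) + 51**2 = -24 + 2601 = 2577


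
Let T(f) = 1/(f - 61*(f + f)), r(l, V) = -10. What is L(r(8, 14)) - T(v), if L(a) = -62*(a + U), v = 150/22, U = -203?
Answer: 10894951/825 ≈ 13206.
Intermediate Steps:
v = 75/11 (v = 150*(1/22) = 75/11 ≈ 6.8182)
L(a) = 12586 - 62*a (L(a) = -62*(a - 203) = -62*(-203 + a) = 12586 - 62*a)
T(f) = -1/(121*f) (T(f) = 1/(f - 122*f) = 1/(-121*f) = -1/(121*f))
L(r(8, 14)) - T(v) = (12586 - 62*(-10)) - (-1)/(121*75/11) = (12586 + 620) - (-1)*11/(121*75) = 13206 - 1*(-1/825) = 13206 + 1/825 = 10894951/825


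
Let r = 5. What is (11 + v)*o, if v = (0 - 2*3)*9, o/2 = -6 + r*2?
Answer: -344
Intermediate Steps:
o = 8 (o = 2*(-6 + 5*2) = 2*(-6 + 10) = 2*4 = 8)
v = -54 (v = (0 - 6)*9 = -6*9 = -54)
(11 + v)*o = (11 - 54)*8 = -43*8 = -344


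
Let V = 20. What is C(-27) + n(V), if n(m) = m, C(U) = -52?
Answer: -32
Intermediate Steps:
C(-27) + n(V) = -52 + 20 = -32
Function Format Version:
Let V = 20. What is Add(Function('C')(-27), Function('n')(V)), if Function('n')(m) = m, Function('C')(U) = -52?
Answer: -32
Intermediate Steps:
Add(Function('C')(-27), Function('n')(V)) = Add(-52, 20) = -32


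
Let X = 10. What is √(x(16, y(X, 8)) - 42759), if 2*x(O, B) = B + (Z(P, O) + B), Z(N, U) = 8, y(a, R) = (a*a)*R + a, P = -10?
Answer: I*√41945 ≈ 204.8*I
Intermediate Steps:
y(a, R) = a + R*a² (y(a, R) = a²*R + a = R*a² + a = a + R*a²)
x(O, B) = 4 + B (x(O, B) = (B + (8 + B))/2 = (8 + 2*B)/2 = 4 + B)
√(x(16, y(X, 8)) - 42759) = √((4 + 10*(1 + 8*10)) - 42759) = √((4 + 10*(1 + 80)) - 42759) = √((4 + 10*81) - 42759) = √((4 + 810) - 42759) = √(814 - 42759) = √(-41945) = I*√41945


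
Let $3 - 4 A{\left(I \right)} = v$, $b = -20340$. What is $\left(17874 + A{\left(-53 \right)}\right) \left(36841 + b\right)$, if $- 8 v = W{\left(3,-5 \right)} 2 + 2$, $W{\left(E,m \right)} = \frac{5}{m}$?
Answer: $\frac{1179804999}{4} \approx 2.9495 \cdot 10^{8}$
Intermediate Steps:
$v = 0$ ($v = - \frac{\frac{5}{-5} \cdot 2 + 2}{8} = - \frac{5 \left(- \frac{1}{5}\right) 2 + 2}{8} = - \frac{\left(-1\right) 2 + 2}{8} = - \frac{-2 + 2}{8} = \left(- \frac{1}{8}\right) 0 = 0$)
$A{\left(I \right)} = \frac{3}{4}$ ($A{\left(I \right)} = \frac{3}{4} - 0 = \frac{3}{4} + 0 = \frac{3}{4}$)
$\left(17874 + A{\left(-53 \right)}\right) \left(36841 + b\right) = \left(17874 + \frac{3}{4}\right) \left(36841 - 20340\right) = \frac{71499}{4} \cdot 16501 = \frac{1179804999}{4}$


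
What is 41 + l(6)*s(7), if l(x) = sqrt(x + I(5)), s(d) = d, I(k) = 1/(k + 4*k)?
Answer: 41 + 7*sqrt(151)/5 ≈ 58.203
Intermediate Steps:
I(k) = 1/(5*k)
l(x) = sqrt(1/25 + x) (l(x) = sqrt(x + (1/5)/5) = sqrt(x + (1/5)*(1/5)) = sqrt(x + 1/25) = sqrt(1/25 + x))
41 + l(6)*s(7) = 41 + (sqrt(1 + 25*6)/5)*7 = 41 + (sqrt(1 + 150)/5)*7 = 41 + (sqrt(151)/5)*7 = 41 + 7*sqrt(151)/5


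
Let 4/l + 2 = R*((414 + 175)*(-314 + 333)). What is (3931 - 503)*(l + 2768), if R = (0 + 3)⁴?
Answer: 8601216039888/906469 ≈ 9.4887e+6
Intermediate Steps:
R = 81 (R = 3⁴ = 81)
l = 4/906469 (l = 4/(-2 + 81*((414 + 175)*(-314 + 333))) = 4/(-2 + 81*(589*19)) = 4/(-2 + 81*11191) = 4/(-2 + 906471) = 4/906469 ≈ 4.4127e-6)
(3931 - 503)*(l + 2768) = (3931 - 503)*(4/906469 + 2768) = 3428*(2509106196/906469) = 8601216039888/906469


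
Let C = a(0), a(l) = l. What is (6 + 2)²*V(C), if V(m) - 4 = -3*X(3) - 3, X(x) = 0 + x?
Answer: -512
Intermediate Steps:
C = 0
X(x) = x
V(m) = -8 (V(m) = 4 + (-3*3 - 3) = 4 + (-9 - 3) = 4 - 12 = -8)
(6 + 2)²*V(C) = (6 + 2)²*(-8) = 8²*(-8) = 64*(-8) = -512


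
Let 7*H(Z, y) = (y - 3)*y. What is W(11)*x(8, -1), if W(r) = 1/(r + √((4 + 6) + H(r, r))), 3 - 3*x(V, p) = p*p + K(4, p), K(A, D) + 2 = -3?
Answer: 539/2067 - 7*√1106/2067 ≈ 0.14814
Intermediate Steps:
K(A, D) = -5 (K(A, D) = -2 - 3 = -5)
H(Z, y) = y*(-3 + y)/7 (H(Z, y) = ((y - 3)*y)/7 = ((-3 + y)*y)/7 = (y*(-3 + y))/7 = y*(-3 + y)/7)
x(V, p) = 8/3 - p²/3 (x(V, p) = 1 - (p*p - 5)/3 = 1 - (p² - 5)/3 = 1 - (-5 + p²)/3 = 1 + (5/3 - p²/3) = 8/3 - p²/3)
W(r) = 1/(r + √(10 + r*(-3 + r)/7)) (W(r) = 1/(r + √((4 + 6) + r*(-3 + r)/7)) = 1/(r + √(10 + r*(-3 + r)/7)))
W(11)*x(8, -1) = (7/(7*11 + √7*√(70 + 11*(-3 + 11))))*(8/3 - ⅓*(-1)²) = (7/(77 + √7*√(70 + 11*8)))*(8/3 - ⅓*1) = (7/(77 + √7*√(70 + 88)))*(8/3 - ⅓) = (7/(77 + √7*√158))*(7/3) = (7/(77 + √1106))*(7/3) = 49/(3*(77 + √1106))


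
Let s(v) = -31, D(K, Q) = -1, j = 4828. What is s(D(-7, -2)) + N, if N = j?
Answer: 4797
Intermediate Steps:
N = 4828
s(D(-7, -2)) + N = -31 + 4828 = 4797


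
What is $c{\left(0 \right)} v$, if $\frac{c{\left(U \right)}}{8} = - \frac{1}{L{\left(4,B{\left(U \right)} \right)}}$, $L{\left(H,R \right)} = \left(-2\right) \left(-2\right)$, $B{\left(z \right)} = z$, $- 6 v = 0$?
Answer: $0$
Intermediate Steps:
$v = 0$ ($v = \left(- \frac{1}{6}\right) 0 = 0$)
$L{\left(H,R \right)} = 4$
$c{\left(U \right)} = -2$ ($c{\left(U \right)} = 8 \left(- \frac{1}{4}\right) = -2$)
$c{\left(0 \right)} v = \left(-2\right) 0 = 0$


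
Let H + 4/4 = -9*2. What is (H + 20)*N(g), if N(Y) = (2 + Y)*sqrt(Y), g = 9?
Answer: 33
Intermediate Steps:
H = -19 (H = -1 - 9*2 = -1 - 18 = -19)
N(Y) = sqrt(Y)*(2 + Y)
(H + 20)*N(g) = (-19 + 20)*(sqrt(9)*(2 + 9)) = 1*(3*11) = 1*33 = 33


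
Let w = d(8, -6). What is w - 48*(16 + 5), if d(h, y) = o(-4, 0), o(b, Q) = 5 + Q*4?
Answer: -1003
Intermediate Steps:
o(b, Q) = 5 + 4*Q
d(h, y) = 5 (d(h, y) = 5 + 4*0 = 5 + 0 = 5)
w = 5
w - 48*(16 + 5) = 5 - 48*(16 + 5) = 5 - 48*21 = 5 - 1008 = -1003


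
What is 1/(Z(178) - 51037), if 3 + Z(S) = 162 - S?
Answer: -1/51056 ≈ -1.9586e-5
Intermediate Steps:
Z(S) = 159 - S (Z(S) = -3 + (162 - S) = 159 - S)
1/(Z(178) - 51037) = 1/((159 - 1*178) - 51037) = 1/((159 - 178) - 51037) = 1/(-19 - 51037) = 1/(-51056) = -1/51056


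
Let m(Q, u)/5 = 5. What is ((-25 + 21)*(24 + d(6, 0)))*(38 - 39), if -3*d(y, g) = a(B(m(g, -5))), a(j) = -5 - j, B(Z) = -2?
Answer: 100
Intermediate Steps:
m(Q, u) = 25 (m(Q, u) = 5*5 = 25)
d(y, g) = 1 (d(y, g) = -(-5 - 1*(-2))/3 = -(-5 + 2)/3 = -⅓*(-3) = 1)
((-25 + 21)*(24 + d(6, 0)))*(38 - 39) = ((-25 + 21)*(24 + 1))*(38 - 39) = -4*25*(-1) = -100*(-1) = 100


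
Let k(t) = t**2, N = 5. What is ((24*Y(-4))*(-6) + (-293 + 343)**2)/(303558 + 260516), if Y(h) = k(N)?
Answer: -550/282037 ≈ -0.0019501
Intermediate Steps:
Y(h) = 25 (Y(h) = 5**2 = 25)
((24*Y(-4))*(-6) + (-293 + 343)**2)/(303558 + 260516) = ((24*25)*(-6) + (-293 + 343)**2)/(303558 + 260516) = (600*(-6) + 50**2)/564074 = (-3600 + 2500)*(1/564074) = -1100*1/564074 = -550/282037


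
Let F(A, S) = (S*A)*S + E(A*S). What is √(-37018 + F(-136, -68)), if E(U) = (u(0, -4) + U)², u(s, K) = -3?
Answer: √84804143 ≈ 9208.9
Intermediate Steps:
E(U) = (-3 + U)²
F(A, S) = (-3 + A*S)² + A*S² (F(A, S) = (S*A)*S + (-3 + A*S)² = (A*S)*S + (-3 + A*S)² = A*S² + (-3 + A*S)² = (-3 + A*S)² + A*S²)
√(-37018 + F(-136, -68)) = √(-37018 + ((-3 - 136*(-68))² - 136*(-68)²)) = √(-37018 + ((-3 + 9248)² - 136*4624)) = √(-37018 + (9245² - 628864)) = √(-37018 + (85470025 - 628864)) = √(-37018 + 84841161) = √84804143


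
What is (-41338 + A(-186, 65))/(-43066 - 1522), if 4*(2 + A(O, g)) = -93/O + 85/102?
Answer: 124019/133764 ≈ 0.92715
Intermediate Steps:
A(O, g) = -43/24 - 93/(4*O) (A(O, g) = -2 + (-93/O + 85/102)/4 = -2 + (-93/O + 85*(1/102))/4 = -2 + (-93/O + ⅚)/4 = -2 + (⅚ - 93/O)/4 = -2 + (5/24 - 93/(4*O)) = -43/24 - 93/(4*O))
(-41338 + A(-186, 65))/(-43066 - 1522) = (-41338 + (1/24)*(-558 - 43*(-186))/(-186))/(-43066 - 1522) = (-41338 + (1/24)*(-1/186)*(-558 + 7998))/(-44588) = (-41338 + (1/24)*(-1/186)*7440)*(-1/44588) = (-41338 - 5/3)*(-1/44588) = -124019/3*(-1/44588) = 124019/133764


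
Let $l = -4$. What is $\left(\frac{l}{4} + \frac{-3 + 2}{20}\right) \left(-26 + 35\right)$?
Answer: $- \frac{189}{20} \approx -9.45$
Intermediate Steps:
$\left(\frac{l}{4} + \frac{-3 + 2}{20}\right) \left(-26 + 35\right) = \left(- \frac{4}{4} + \frac{-3 + 2}{20}\right) \left(-26 + 35\right) = \left(\left(-4\right) \frac{1}{4} - \frac{1}{20}\right) 9 = \left(-1 - \frac{1}{20}\right) 9 = \left(- \frac{21}{20}\right) 9 = - \frac{189}{20}$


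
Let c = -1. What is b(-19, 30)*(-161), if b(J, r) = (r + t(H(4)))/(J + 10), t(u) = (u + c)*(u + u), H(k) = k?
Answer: 966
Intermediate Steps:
t(u) = 2*u*(-1 + u) (t(u) = (u - 1)*(u + u) = (-1 + u)*(2*u) = 2*u*(-1 + u))
b(J, r) = (24 + r)/(10 + J) (b(J, r) = (r + 2*4*(-1 + 4))/(J + 10) = (r + 2*4*3)/(10 + J) = (r + 24)/(10 + J) = (24 + r)/(10 + J))
b(-19, 30)*(-161) = ((24 + 30)/(10 - 19))*(-161) = (54/(-9))*(-161) = -1/9*54*(-161) = -6*(-161) = 966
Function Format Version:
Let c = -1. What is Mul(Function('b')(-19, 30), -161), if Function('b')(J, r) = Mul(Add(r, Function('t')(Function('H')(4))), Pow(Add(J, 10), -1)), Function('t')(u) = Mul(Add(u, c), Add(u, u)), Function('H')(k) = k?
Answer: 966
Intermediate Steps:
Function('t')(u) = Mul(2, u, Add(-1, u)) (Function('t')(u) = Mul(Add(u, -1), Add(u, u)) = Mul(Add(-1, u), Mul(2, u)) = Mul(2, u, Add(-1, u)))
Function('b')(J, r) = Mul(Pow(Add(10, J), -1), Add(24, r)) (Function('b')(J, r) = Mul(Add(r, Mul(2, 4, Add(-1, 4))), Pow(Add(J, 10), -1)) = Mul(Add(r, Mul(2, 4, 3)), Pow(Add(10, J), -1)) = Mul(Add(r, 24), Pow(Add(10, J), -1)) = Mul(Add(24, r), Pow(Add(10, J), -1)) = Mul(Pow(Add(10, J), -1), Add(24, r)))
Mul(Function('b')(-19, 30), -161) = Mul(Mul(Pow(Add(10, -19), -1), Add(24, 30)), -161) = Mul(Mul(Pow(-9, -1), 54), -161) = Mul(Mul(Rational(-1, 9), 54), -161) = Mul(-6, -161) = 966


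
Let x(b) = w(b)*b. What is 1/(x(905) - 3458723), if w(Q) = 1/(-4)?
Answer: -4/13835797 ≈ -2.8911e-7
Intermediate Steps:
w(Q) = -¼
x(b) = -b/4
1/(x(905) - 3458723) = 1/(-¼*905 - 3458723) = 1/(-905/4 - 3458723) = 1/(-13835797/4) = -4/13835797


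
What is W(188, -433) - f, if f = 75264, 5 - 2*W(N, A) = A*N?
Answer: -69119/2 ≈ -34560.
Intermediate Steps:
W(N, A) = 5/2 - A*N/2
W(188, -433) - f = (5/2 - 1/2*(-433)*188) - 1*75264 = (5/2 + 40702) - 75264 = 81409/2 - 75264 = -69119/2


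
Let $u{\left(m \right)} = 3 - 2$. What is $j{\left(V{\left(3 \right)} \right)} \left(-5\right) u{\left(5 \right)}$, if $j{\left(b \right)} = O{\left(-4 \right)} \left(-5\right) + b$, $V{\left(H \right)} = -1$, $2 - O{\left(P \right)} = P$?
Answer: $155$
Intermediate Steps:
$O{\left(P \right)} = 2 - P$
$u{\left(m \right)} = 1$ ($u{\left(m \right)} = 3 - 2 = 1$)
$j{\left(b \right)} = -30 + b$ ($j{\left(b \right)} = \left(2 - -4\right) \left(-5\right) + b = \left(2 + 4\right) \left(-5\right) + b = 6 \left(-5\right) + b = -30 + b$)
$j{\left(V{\left(3 \right)} \right)} \left(-5\right) u{\left(5 \right)} = \left(-30 - 1\right) \left(-5\right) 1 = \left(-31\right) \left(-5\right) 1 = 155 \cdot 1 = 155$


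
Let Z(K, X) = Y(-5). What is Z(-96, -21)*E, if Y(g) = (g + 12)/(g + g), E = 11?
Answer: -77/10 ≈ -7.7000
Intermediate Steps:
Y(g) = (12 + g)/(2*g) (Y(g) = (12 + g)/((2*g)) = (12 + g)*(1/(2*g)) = (12 + g)/(2*g))
Z(K, X) = -7/10 (Z(K, X) = (1/2)*(12 - 5)/(-5) = (1/2)*(-1/5)*7 = -7/10)
Z(-96, -21)*E = -7/10*11 = -77/10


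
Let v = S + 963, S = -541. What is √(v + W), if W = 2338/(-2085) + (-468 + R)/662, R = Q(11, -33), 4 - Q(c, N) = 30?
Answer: √200103329923095/690135 ≈ 20.497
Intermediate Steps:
Q(c, N) = -26 (Q(c, N) = 4 - 1*30 = 4 - 30 = -26)
v = 422 (v = -541 + 963 = 422)
R = -26
W = -1288873/690135 (W = 2338/(-2085) + (-468 - 26)/662 = 2338*(-1/2085) - 494*1/662 = -2338/2085 - 247/331 = -1288873/690135 ≈ -1.8676)
√(v + W) = √(422 - 1288873/690135) = √(289948097/690135) = √200103329923095/690135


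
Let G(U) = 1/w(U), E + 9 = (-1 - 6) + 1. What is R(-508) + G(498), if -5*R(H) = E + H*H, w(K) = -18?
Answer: -4644887/90 ≈ -51610.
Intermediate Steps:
E = -15 (E = -9 + ((-1 - 6) + 1) = -9 + (-7 + 1) = -9 - 6 = -15)
R(H) = 3 - H²/5 (R(H) = -(-15 + H*H)/5 = -(-15 + H²)/5 = 3 - H²/5)
G(U) = -1/18 (G(U) = 1/(-18) = -1/18)
R(-508) + G(498) = (3 - ⅕*(-508)²) - 1/18 = (3 - ⅕*258064) - 1/18 = (3 - 258064/5) - 1/18 = -258049/5 - 1/18 = -4644887/90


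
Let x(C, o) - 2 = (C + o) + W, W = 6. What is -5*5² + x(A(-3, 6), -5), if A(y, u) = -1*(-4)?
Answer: -118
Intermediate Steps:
A(y, u) = 4
x(C, o) = 8 + C + o (x(C, o) = 2 + ((C + o) + 6) = 2 + (6 + C + o) = 8 + C + o)
-5*5² + x(A(-3, 6), -5) = -5*5² + (8 + 4 - 5) = -5*25 + 7 = -125 + 7 = -118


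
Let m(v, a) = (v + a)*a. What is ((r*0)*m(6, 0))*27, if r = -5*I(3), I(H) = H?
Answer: 0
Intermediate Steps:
r = -15 (r = -5*3 = -15)
m(v, a) = a*(a + v) (m(v, a) = (a + v)*a = a*(a + v))
((r*0)*m(6, 0))*27 = ((-15*0)*(0*(0 + 6)))*27 = (0*(0*6))*27 = (0*0)*27 = 0*27 = 0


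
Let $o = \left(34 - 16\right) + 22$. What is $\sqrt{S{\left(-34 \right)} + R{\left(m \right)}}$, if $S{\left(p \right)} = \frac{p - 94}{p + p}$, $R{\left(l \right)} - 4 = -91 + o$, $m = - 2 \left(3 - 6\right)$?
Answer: $\frac{i \sqrt{13039}}{17} \approx 6.717 i$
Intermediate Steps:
$m = 6$ ($m = \left(-2\right) \left(-3\right) = 6$)
$o = 40$ ($o = 18 + 22 = 40$)
$R{\left(l \right)} = -47$ ($R{\left(l \right)} = 4 + \left(-91 + 40\right) = 4 - 51 = -47$)
$S{\left(p \right)} = \frac{-94 + p}{2 p}$
$\sqrt{S{\left(-34 \right)} + R{\left(m \right)}} = \sqrt{\frac{-94 - 34}{2 \left(-34\right)} - 47} = \sqrt{\frac{1}{2} \left(- \frac{1}{34}\right) \left(-128\right) - 47} = \sqrt{\frac{32}{17} - 47} = \sqrt{- \frac{767}{17}} = \frac{i \sqrt{13039}}{17}$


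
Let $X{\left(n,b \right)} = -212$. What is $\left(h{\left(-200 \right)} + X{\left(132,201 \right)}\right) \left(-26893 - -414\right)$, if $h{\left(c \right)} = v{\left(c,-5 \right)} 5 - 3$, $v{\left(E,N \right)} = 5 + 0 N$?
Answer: $5031010$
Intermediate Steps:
$v{\left(E,N \right)} = 5$ ($v{\left(E,N \right)} = 5 + 0 = 5$)
$h{\left(c \right)} = 22$ ($h{\left(c \right)} = 5 \cdot 5 - 3 = 25 - 3 = 22$)
$\left(h{\left(-200 \right)} + X{\left(132,201 \right)}\right) \left(-26893 - -414\right) = \left(22 - 212\right) \left(-26893 - -414\right) = - 190 \left(-26893 + 414\right) = \left(-190\right) \left(-26479\right) = 5031010$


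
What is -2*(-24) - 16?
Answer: 32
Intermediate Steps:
-2*(-24) - 16 = 48 - 16 = 32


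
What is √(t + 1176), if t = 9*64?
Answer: 2*√438 ≈ 41.857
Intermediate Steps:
t = 576
√(t + 1176) = √(576 + 1176) = √1752 = 2*√438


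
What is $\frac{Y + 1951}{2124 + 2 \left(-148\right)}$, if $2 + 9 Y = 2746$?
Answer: $\frac{20303}{16452} \approx 1.2341$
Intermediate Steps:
$Y = \frac{2744}{9}$ ($Y = - \frac{2}{9} + \frac{1}{9} \cdot 2746 = - \frac{2}{9} + \frac{2746}{9} = \frac{2744}{9} \approx 304.89$)
$\frac{Y + 1951}{2124 + 2 \left(-148\right)} = \frac{\frac{2744}{9} + 1951}{2124 + 2 \left(-148\right)} = \frac{20303}{9 \left(2124 - 296\right)} = \frac{20303}{9 \cdot 1828} = \frac{20303}{9} \cdot \frac{1}{1828} = \frac{20303}{16452}$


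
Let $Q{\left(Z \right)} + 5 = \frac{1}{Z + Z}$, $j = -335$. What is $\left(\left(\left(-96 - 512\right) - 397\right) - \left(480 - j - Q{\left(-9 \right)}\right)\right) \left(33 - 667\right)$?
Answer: $\frac{10413767}{9} \approx 1.1571 \cdot 10^{6}$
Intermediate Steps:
$Q{\left(Z \right)} = -5 + \frac{1}{2 Z}$ ($Q{\left(Z \right)} = -5 + \frac{1}{Z + Z} = -5 + \frac{1}{2 Z}$)
$\left(\left(\left(-96 - 512\right) - 397\right) - \left(480 - j - Q{\left(-9 \right)}\right)\right) \left(33 - 667\right) = \left(\left(\left(-96 - 512\right) - 397\right) - \frac{14761}{18}\right) \left(33 - 667\right) = \left(\left(-608 - 397\right) + \left(\left(-335 + \left(-5 + \frac{1}{2} \left(- \frac{1}{9}\right)\right)\right) - 480\right)\right) \left(-634\right) = \left(-1005 - \frac{14761}{18}\right) \left(-634\right) = \left(- \frac{32851}{18}\right) \left(-634\right) = \frac{10413767}{9}$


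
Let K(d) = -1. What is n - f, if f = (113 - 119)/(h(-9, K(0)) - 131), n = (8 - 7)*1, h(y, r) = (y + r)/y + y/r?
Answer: 517/544 ≈ 0.95037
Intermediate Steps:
h(y, r) = y/r + (r + y)/y (h(y, r) = (r + y)/y + y/r = y/r + (r + y)/y)
n = 1 (n = 1*1 = 1)
f = 27/544 (f = (113 - 119)/((1 - 1/(-9) - 9/(-1)) - 131) = -6/((1 - 1*(-⅑) - 9*(-1)) - 131) = -6/((1 + ⅑ + 9) - 131) = -6/(91/9 - 131) = -6/(-1088/9) = -6*(-9/1088) = 27/544 ≈ 0.049632)
n - f = 1 - 1*27/544 = 1 - 27/544 = 517/544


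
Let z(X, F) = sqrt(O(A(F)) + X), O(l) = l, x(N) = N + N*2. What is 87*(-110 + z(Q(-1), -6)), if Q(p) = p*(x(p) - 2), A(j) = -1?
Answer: -9396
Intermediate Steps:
x(N) = 3*N (x(N) = N + 2*N = 3*N)
Q(p) = p*(-2 + 3*p) (Q(p) = p*(3*p - 2) = p*(-2 + 3*p))
z(X, F) = sqrt(-1 + X)
87*(-110 + z(Q(-1), -6)) = 87*(-110 + sqrt(-1 - (-2 + 3*(-1)))) = 87*(-110 + sqrt(-1 - (-2 - 3))) = 87*(-110 + sqrt(-1 - 1*(-5))) = 87*(-110 + sqrt(-1 + 5)) = 87*(-110 + sqrt(4)) = 87*(-110 + 2) = 87*(-108) = -9396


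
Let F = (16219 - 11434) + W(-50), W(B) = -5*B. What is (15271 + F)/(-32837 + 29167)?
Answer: -10153/1835 ≈ -5.5330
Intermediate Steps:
F = 5035 (F = (16219 - 11434) - 5*(-50) = 4785 + 250 = 5035)
(15271 + F)/(-32837 + 29167) = (15271 + 5035)/(-32837 + 29167) = 20306/(-3670) = 20306*(-1/3670) = -10153/1835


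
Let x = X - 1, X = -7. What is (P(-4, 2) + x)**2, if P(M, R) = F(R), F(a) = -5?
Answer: 169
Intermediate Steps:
P(M, R) = -5
x = -8 (x = -7 - 1 = -8)
(P(-4, 2) + x)**2 = (-5 - 8)**2 = (-13)**2 = 169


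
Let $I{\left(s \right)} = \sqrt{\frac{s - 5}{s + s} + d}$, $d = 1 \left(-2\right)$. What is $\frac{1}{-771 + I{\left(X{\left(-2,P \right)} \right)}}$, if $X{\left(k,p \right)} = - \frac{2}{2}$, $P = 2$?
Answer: $- \frac{1}{770} \approx -0.0012987$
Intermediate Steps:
$d = -2$
$X{\left(k,p \right)} = -1$ ($X{\left(k,p \right)} = \left(-2\right) \frac{1}{2} = -1$)
$I{\left(s \right)} = \sqrt{-2 + \frac{-5 + s}{2 s}}$ ($I{\left(s \right)} = \sqrt{\frac{s - 5}{s + s} - 2} = \sqrt{\frac{-5 + s}{2 s} - 2} = \sqrt{-2 + \frac{-5 + s}{2 s}}$)
$\frac{1}{-771 + I{\left(X{\left(-2,P \right)} \right)}} = \frac{1}{-771 + \frac{\sqrt{-6 - \frac{10}{-1}}}{2}} = \frac{1}{-771 + \frac{\sqrt{-6 - -10}}{2}} = \frac{1}{-771 + \frac{\sqrt{-6 + 10}}{2}} = \frac{1}{-771 + \frac{\sqrt{4}}{2}} = \frac{1}{-771 + \frac{1}{2} \cdot 2} = \frac{1}{-771 + 1} = \frac{1}{-770} = - \frac{1}{770}$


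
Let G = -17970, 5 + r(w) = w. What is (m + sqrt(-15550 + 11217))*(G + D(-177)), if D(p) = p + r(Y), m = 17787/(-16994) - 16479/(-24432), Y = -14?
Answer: 798393933/118088 - 18166*I*sqrt(4333) ≈ 6761.0 - 1.1958e+6*I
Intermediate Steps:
r(w) = -5 + w
m = -25754643/69199568 (m = 17787*(-1/16994) - 16479*(-1/24432) = -17787/16994 + 5493/8144 = -25754643/69199568 ≈ -0.37218)
D(p) = -19 + p (D(p) = p + (-5 - 14) = p - 19 = -19 + p)
(m + sqrt(-15550 + 11217))*(G + D(-177)) = (-25754643/69199568 + sqrt(-15550 + 11217))*(-17970 + (-19 - 177)) = (-25754643/69199568 + sqrt(-4333))*(-17970 - 196) = (-25754643/69199568 + I*sqrt(4333))*(-18166) = 798393933/118088 - 18166*I*sqrt(4333)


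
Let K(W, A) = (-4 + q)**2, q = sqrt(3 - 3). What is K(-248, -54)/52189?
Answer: 16/52189 ≈ 0.00030658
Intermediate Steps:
q = 0 (q = sqrt(0) = 0)
K(W, A) = 16 (K(W, A) = (-4 + 0)**2 = (-4)**2 = 16)
K(-248, -54)/52189 = 16/52189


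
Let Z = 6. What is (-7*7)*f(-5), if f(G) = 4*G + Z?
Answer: 686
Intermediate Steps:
f(G) = 6 + 4*G (f(G) = 4*G + 6 = 6 + 4*G)
(-7*7)*f(-5) = (-7*7)*(6 + 4*(-5)) = -49*(6 - 20) = -49*(-14) = 686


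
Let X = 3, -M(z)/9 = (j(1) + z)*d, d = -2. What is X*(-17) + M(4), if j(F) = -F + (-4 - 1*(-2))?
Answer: -33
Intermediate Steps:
j(F) = -2 - F (j(F) = -F + (-4 + 2) = -F - 2 = -2 - F)
M(z) = -54 + 18*z (M(z) = -9*((-2 - 1*1) + z)*(-2) = -9*((-2 - 1) + z)*(-2) = -9*(-3 + z)*(-2) = -9*(6 - 2*z) = -54 + 18*z)
X*(-17) + M(4) = 3*(-17) + (-54 + 18*4) = -51 + (-54 + 72) = -51 + 18 = -33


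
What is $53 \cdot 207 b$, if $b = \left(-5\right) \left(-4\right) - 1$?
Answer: $208449$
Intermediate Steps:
$b = 19$ ($b = 20 - 1 = 19$)
$53 \cdot 207 b = 53 \cdot 207 \cdot 19 = 10971 \cdot 19 = 208449$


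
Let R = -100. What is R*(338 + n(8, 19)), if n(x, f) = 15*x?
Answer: -45800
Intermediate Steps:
R*(338 + n(8, 19)) = -100*(338 + 15*8) = -100*(338 + 120) = -100*458 = -45800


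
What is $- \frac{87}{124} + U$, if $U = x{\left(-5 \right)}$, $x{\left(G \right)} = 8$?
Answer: $\frac{905}{124} \approx 7.2984$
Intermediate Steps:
$U = 8$
$- \frac{87}{124} + U = - \frac{87}{124} + 8 = \frac{905}{124}$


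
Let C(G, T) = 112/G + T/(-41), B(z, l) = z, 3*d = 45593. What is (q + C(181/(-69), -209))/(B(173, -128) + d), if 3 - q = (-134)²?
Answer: -4551417/3888604 ≈ -1.1705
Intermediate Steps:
d = 45593/3 (d = (⅓)*45593 = 45593/3 ≈ 15198.)
q = -17953 (q = 3 - 1*(-134)² = 3 - 1*17956 = 3 - 17956 = -17953)
C(G, T) = 112/G - T/41 (C(G, T) = 112/G + T*(-1/41) = 112/G - T/41)
(q + C(181/(-69), -209))/(B(173, -128) + d) = (-17953 + (112/((181/(-69))) - 1/41*(-209)))/(173 + 45593/3) = (-17953 + (112/((181*(-1/69))) + 209/41))/(46112/3) = (-17953 + (112/(-181/69) + 209/41))*(3/46112) = (-17953 + (112*(-69/181) + 209/41))*(3/46112) = (-17953 + (-7728/181 + 209/41))*(3/46112) = (-17953 - 279019/7421)*(3/46112) = -133508232/7421*3/46112 = -4551417/3888604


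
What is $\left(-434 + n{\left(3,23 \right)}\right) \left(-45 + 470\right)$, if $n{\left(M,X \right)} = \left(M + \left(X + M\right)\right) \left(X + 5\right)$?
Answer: $160650$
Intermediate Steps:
$n{\left(M,X \right)} = \left(5 + X\right) \left(X + 2 M\right)$ ($n{\left(M,X \right)} = \left(M + \left(M + X\right)\right) \left(5 + X\right) = \left(X + 2 M\right) \left(5 + X\right) = \left(5 + X\right) \left(X + 2 M\right)$)
$\left(-434 + n{\left(3,23 \right)}\right) \left(-45 + 470\right) = \left(-434 + \left(23^{2} + 5 \cdot 23 + 10 \cdot 3 + 2 \cdot 3 \cdot 23\right)\right) \left(-45 + 470\right) = \left(-434 + \left(529 + 115 + 30 + 138\right)\right) 425 = \left(-434 + 812\right) 425 = 378 \cdot 425 = 160650$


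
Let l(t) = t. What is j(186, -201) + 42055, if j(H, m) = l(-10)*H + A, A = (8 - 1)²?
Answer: 40244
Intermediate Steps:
A = 49 (A = 7² = 49)
j(H, m) = 49 - 10*H (j(H, m) = -10*H + 49 = 49 - 10*H)
j(186, -201) + 42055 = (49 - 10*186) + 42055 = (49 - 1860) + 42055 = -1811 + 42055 = 40244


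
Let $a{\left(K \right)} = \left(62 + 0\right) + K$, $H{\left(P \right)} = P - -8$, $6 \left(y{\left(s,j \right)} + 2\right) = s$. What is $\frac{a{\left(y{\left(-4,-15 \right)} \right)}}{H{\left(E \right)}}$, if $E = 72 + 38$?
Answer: $\frac{89}{177} \approx 0.50282$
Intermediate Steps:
$y{\left(s,j \right)} = -2 + \frac{s}{6}$
$E = 110$
$H{\left(P \right)} = 8 + P$ ($H{\left(P \right)} = P + 8 = 8 + P$)
$a{\left(K \right)} = 62 + K$
$\frac{a{\left(y{\left(-4,-15 \right)} \right)}}{H{\left(E \right)}} = \frac{62 + \left(-2 + \frac{1}{6} \left(-4\right)\right)}{8 + 110} = \frac{62 - \frac{8}{3}}{118} = \left(62 - \frac{8}{3}\right) \frac{1}{118} = \frac{178}{3} \cdot \frac{1}{118} = \frac{89}{177}$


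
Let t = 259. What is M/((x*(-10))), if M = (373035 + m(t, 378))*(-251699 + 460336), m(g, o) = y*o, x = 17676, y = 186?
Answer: -30832584497/58920 ≈ -5.2330e+5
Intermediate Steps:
m(g, o) = 186*o
M = 92497753491 (M = (373035 + 186*378)*(-251699 + 460336) = (373035 + 70308)*208637 = 443343*208637 = 92497753491)
M/((x*(-10))) = 92497753491/((17676*(-10))) = 92497753491/(-176760) = 92497753491*(-1/176760) = -30832584497/58920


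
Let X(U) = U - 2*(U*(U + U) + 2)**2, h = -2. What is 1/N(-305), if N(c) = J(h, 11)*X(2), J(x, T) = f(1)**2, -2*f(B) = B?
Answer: -2/99 ≈ -0.020202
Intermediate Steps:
f(B) = -B/2
J(x, T) = 1/4 (J(x, T) = (-1/2*1)**2 = (-1/2)**2 = 1/4)
X(U) = U - 2*(2 + 2*U**2)**2 (X(U) = U - 2*(U*(2*U) + 2)**2 = U - 2*(2*U**2 + 2)**2 = U - 2*(2 + 2*U**2)**2)
N(c) = -99/2 (N(c) = (2 - 8*(1 + 2**2)**2)/4 = (2 - 8*(1 + 4)**2)/4 = (2 - 8*5**2)/4 = (2 - 8*25)/4 = (2 - 200)/4 = (1/4)*(-198) = -99/2)
1/N(-305) = 1/(-99/2) = -2/99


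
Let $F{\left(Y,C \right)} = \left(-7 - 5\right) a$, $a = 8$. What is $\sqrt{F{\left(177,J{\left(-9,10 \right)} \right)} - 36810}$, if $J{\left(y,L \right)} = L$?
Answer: $i \sqrt{36906} \approx 192.11 i$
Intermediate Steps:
$F{\left(Y,C \right)} = -96$ ($F{\left(Y,C \right)} = \left(-7 - 5\right) 8 = \left(-12\right) 8 = -96$)
$\sqrt{F{\left(177,J{\left(-9,10 \right)} \right)} - 36810} = \sqrt{-96 - 36810} = \sqrt{-36906} = i \sqrt{36906}$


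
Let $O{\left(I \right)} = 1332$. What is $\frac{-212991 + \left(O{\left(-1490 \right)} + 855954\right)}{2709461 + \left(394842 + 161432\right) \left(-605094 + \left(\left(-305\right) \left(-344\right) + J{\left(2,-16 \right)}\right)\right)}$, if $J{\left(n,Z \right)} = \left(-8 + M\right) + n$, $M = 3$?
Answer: $- \frac{644295}{278232751037} \approx -2.3157 \cdot 10^{-6}$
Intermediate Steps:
$J{\left(n,Z \right)} = -5 + n$ ($J{\left(n,Z \right)} = \left(-8 + 3\right) + n = -5 + n$)
$\frac{-212991 + \left(O{\left(-1490 \right)} + 855954\right)}{2709461 + \left(394842 + 161432\right) \left(-605094 + \left(\left(-305\right) \left(-344\right) + J{\left(2,-16 \right)}\right)\right)} = \frac{-212991 + \left(1332 + 855954\right)}{2709461 + \left(394842 + 161432\right) \left(-605094 + \left(\left(-305\right) \left(-344\right) + \left(-5 + 2\right)\right)\right)} = \frac{-212991 + 857286}{2709461 + 556274 \left(-605094 + \left(104920 - 3\right)\right)} = \frac{644295}{2709461 + 556274 \left(-605094 + 104917\right)} = \frac{644295}{2709461 + 556274 \left(-500177\right)} = \frac{644295}{2709461 - 278235460498} = \frac{644295}{-278232751037} = 644295 \left(- \frac{1}{278232751037}\right) = - \frac{644295}{278232751037}$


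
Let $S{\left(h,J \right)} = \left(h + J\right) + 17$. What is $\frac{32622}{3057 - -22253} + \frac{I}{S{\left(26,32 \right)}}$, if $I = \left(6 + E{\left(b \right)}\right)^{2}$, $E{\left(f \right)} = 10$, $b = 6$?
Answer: $\frac{892601}{189825} \approx 4.7022$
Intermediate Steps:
$S{\left(h,J \right)} = 17 + J + h$ ($S{\left(h,J \right)} = \left(J + h\right) + 17 = 17 + J + h$)
$I = 256$ ($I = \left(6 + 10\right)^{2} = 16^{2} = 256$)
$\frac{32622}{3057 - -22253} + \frac{I}{S{\left(26,32 \right)}} = \frac{32622}{3057 - -22253} + \frac{256}{17 + 32 + 26} = \frac{32622}{3057 + 22253} + \frac{256}{75} = \frac{32622}{25310} + 256 \cdot \frac{1}{75} = 32622 \cdot \frac{1}{25310} + \frac{256}{75} = \frac{16311}{12655} + \frac{256}{75} = \frac{892601}{189825}$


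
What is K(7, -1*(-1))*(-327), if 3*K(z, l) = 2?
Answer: -218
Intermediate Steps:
K(z, l) = 2/3 (K(z, l) = (1/3)*2 = 2/3)
K(7, -1*(-1))*(-327) = (2/3)*(-327) = -218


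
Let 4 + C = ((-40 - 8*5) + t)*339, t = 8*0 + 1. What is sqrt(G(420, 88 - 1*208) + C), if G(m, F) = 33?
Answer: 8*I*sqrt(418) ≈ 163.56*I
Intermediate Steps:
t = 1 (t = 0 + 1 = 1)
C = -26785 (C = -4 + ((-40 - 8*5) + 1)*339 = -4 + ((-40 - 1*40) + 1)*339 = -4 + ((-40 - 40) + 1)*339 = -4 + (-80 + 1)*339 = -4 - 79*339 = -4 - 26781 = -26785)
sqrt(G(420, 88 - 1*208) + C) = sqrt(33 - 26785) = sqrt(-26752) = 8*I*sqrt(418)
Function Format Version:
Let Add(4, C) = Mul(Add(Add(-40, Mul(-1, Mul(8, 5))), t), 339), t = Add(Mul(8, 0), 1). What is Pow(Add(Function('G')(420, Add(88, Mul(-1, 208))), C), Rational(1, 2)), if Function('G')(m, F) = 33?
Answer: Mul(8, I, Pow(418, Rational(1, 2))) ≈ Mul(163.56, I)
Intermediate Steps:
t = 1 (t = Add(0, 1) = 1)
C = -26785 (C = Add(-4, Mul(Add(Add(-40, Mul(-1, Mul(8, 5))), 1), 339)) = Add(-4, Mul(Add(Add(-40, Mul(-1, 40)), 1), 339)) = Add(-4, Mul(Add(Add(-40, -40), 1), 339)) = Add(-4, Mul(Add(-80, 1), 339)) = Add(-4, Mul(-79, 339)) = Add(-4, -26781) = -26785)
Pow(Add(Function('G')(420, Add(88, Mul(-1, 208))), C), Rational(1, 2)) = Pow(Add(33, -26785), Rational(1, 2)) = Pow(-26752, Rational(1, 2)) = Mul(8, I, Pow(418, Rational(1, 2)))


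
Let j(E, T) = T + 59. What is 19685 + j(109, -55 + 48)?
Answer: 19737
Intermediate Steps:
j(E, T) = 59 + T
19685 + j(109, -55 + 48) = 19685 + (59 + (-55 + 48)) = 19685 + (59 - 7) = 19685 + 52 = 19737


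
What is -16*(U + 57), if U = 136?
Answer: -3088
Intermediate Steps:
-16*(U + 57) = -16*(136 + 57) = -16*193 = -3088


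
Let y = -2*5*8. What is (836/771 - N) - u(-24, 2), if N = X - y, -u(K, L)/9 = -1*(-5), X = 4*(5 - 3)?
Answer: -32317/771 ≈ -41.916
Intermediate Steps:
X = 8 (X = 4*2 = 8)
u(K, L) = -45 (u(K, L) = -(-9)*(-5) = -9*5 = -45)
y = -80 (y = -10*8 = -80)
N = 88 (N = 8 - 1*(-80) = 8 + 80 = 88)
(836/771 - N) - u(-24, 2) = (836/771 - 1*88) - 1*(-45) = (836*(1/771) - 88) + 45 = (836/771 - 88) + 45 = -67012/771 + 45 = -32317/771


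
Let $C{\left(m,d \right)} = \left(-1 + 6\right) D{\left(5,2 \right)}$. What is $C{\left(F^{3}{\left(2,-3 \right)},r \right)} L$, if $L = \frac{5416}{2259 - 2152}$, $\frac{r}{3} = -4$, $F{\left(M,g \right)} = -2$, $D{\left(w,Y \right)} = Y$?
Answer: $\frac{54160}{107} \approx 506.17$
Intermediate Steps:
$r = -12$ ($r = 3 \left(-4\right) = -12$)
$L = \frac{5416}{107}$ ($L = \frac{5416}{2259 - 2152} = \frac{5416}{107} \approx 50.617$)
$C{\left(m,d \right)} = 10$ ($C{\left(m,d \right)} = \left(-1 + 6\right) 2 = 5 \cdot 2 = 10$)
$C{\left(F^{3}{\left(2,-3 \right)},r \right)} L = 10 \cdot \frac{5416}{107} = \frac{54160}{107}$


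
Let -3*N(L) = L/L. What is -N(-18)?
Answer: 1/3 ≈ 0.33333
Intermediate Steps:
N(L) = -1/3 (N(L) = -L/(3*L) = -1/3*1 = -1/3)
-N(-18) = -1*(-1/3) = 1/3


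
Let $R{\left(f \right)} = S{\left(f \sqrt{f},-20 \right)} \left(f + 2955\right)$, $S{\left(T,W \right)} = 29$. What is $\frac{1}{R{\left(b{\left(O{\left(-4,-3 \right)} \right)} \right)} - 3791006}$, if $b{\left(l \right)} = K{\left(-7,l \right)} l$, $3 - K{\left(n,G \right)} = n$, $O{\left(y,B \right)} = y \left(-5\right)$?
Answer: $- \frac{1}{3699511} \approx -2.7031 \cdot 10^{-7}$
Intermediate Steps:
$O{\left(y,B \right)} = - 5 y$
$K{\left(n,G \right)} = 3 - n$
$b{\left(l \right)} = 10 l$ ($b{\left(l \right)} = \left(3 - -7\right) l = \left(3 + 7\right) l = 10 l$)
$R{\left(f \right)} = 85695 + 29 f$ ($R{\left(f \right)} = 29 \left(f + 2955\right) = 29 \left(2955 + f\right) = 85695 + 29 f$)
$\frac{1}{R{\left(b{\left(O{\left(-4,-3 \right)} \right)} \right)} - 3791006} = \frac{1}{\left(85695 + 29 \cdot 10 \left(\left(-5\right) \left(-4\right)\right)\right) - 3791006} = \frac{1}{\left(85695 + 29 \cdot 10 \cdot 20\right) - 3791006} = \frac{1}{\left(85695 + 29 \cdot 200\right) - 3791006} = \frac{1}{\left(85695 + 5800\right) - 3791006} = \frac{1}{91495 - 3791006} = \frac{1}{-3699511} = - \frac{1}{3699511}$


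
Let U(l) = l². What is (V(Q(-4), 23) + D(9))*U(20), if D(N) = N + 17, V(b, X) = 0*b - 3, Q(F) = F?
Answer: 9200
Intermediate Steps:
V(b, X) = -3 (V(b, X) = 0 - 3 = -3)
D(N) = 17 + N
(V(Q(-4), 23) + D(9))*U(20) = (-3 + (17 + 9))*20² = (-3 + 26)*400 = 23*400 = 9200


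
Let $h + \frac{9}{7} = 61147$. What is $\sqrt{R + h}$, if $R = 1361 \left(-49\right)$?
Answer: $\frac{i \sqrt{271621}}{7} \approx 74.453 i$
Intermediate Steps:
$h = \frac{428020}{7}$ ($h = - \frac{9}{7} + 61147 = \frac{428020}{7} \approx 61146.0$)
$R = -66689$
$\sqrt{R + h} = \sqrt{-66689 + \frac{428020}{7}} = \sqrt{- \frac{38803}{7}} = \frac{i \sqrt{271621}}{7}$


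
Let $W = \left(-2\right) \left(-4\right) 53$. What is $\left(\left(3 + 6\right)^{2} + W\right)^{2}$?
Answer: $255025$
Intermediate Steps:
$W = 424$ ($W = 8 \cdot 53 = 424$)
$\left(\left(3 + 6\right)^{2} + W\right)^{2} = \left(\left(3 + 6\right)^{2} + 424\right)^{2} = \left(9^{2} + 424\right)^{2} = \left(81 + 424\right)^{2} = 505^{2} = 255025$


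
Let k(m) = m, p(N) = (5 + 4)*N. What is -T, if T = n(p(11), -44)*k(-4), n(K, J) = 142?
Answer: 568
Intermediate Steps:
p(N) = 9*N
T = -568 (T = 142*(-4) = -568)
-T = -1*(-568) = 568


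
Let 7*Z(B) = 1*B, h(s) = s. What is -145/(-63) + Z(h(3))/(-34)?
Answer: 4903/2142 ≈ 2.2890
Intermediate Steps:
Z(B) = B/7 (Z(B) = (1*B)/7 = B/7)
-145/(-63) + Z(h(3))/(-34) = -145/(-63) + ((⅐)*3)/(-34) = -145*(-1/63) + (3/7)*(-1/34) = 145/63 - 3/238 = 4903/2142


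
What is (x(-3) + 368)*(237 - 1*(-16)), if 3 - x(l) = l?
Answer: 94622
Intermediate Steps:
x(l) = 3 - l
(x(-3) + 368)*(237 - 1*(-16)) = ((3 - 1*(-3)) + 368)*(237 - 1*(-16)) = ((3 + 3) + 368)*(237 + 16) = (6 + 368)*253 = 374*253 = 94622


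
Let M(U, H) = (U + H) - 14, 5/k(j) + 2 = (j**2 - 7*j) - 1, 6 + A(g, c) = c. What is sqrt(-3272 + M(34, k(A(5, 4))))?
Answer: I*sqrt(29265)/3 ≈ 57.023*I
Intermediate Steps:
A(g, c) = -6 + c
k(j) = 5/(-3 + j**2 - 7*j) (k(j) = 5/(-2 + ((j**2 - 7*j) - 1)) = 5/(-2 + (-1 + j**2 - 7*j)) = 5/(-3 + j**2 - 7*j))
M(U, H) = -14 + H + U (M(U, H) = (H + U) - 14 = -14 + H + U)
sqrt(-3272 + M(34, k(A(5, 4)))) = sqrt(-3272 + (-14 + 5/(-3 + (-6 + 4)**2 - 7*(-6 + 4)) + 34)) = sqrt(-3272 + (-14 + 5/(-3 + (-2)**2 - 7*(-2)) + 34)) = sqrt(-3272 + (-14 + 5/(-3 + 4 + 14) + 34)) = sqrt(-3272 + (-14 + 5/15 + 34)) = sqrt(-3272 + (-14 + 5*(1/15) + 34)) = sqrt(-3272 + (-14 + 1/3 + 34)) = sqrt(-3272 + 61/3) = sqrt(-9755/3) = I*sqrt(29265)/3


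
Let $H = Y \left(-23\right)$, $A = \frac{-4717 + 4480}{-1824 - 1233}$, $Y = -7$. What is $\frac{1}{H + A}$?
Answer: $\frac{1019}{164138} \approx 0.0062082$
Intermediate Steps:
$A = \frac{79}{1019}$ ($A = - \frac{237}{-3057} = \left(-237\right) \left(- \frac{1}{3057}\right) = \frac{79}{1019} \approx 0.077527$)
$H = 161$ ($H = \left(-7\right) \left(-23\right) = 161$)
$\frac{1}{H + A} = \frac{1}{161 + \frac{79}{1019}} = \frac{1}{\frac{164138}{1019}} = \frac{1019}{164138}$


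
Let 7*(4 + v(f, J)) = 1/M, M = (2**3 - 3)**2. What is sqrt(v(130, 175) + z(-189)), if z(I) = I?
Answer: I*sqrt(236418)/35 ≈ 13.892*I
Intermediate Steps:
M = 25 (M = (8 - 3)**2 = 5**2 = 25)
v(f, J) = -699/175 (v(f, J) = -4 + (1/7)/25 = -4 + (1/7)*(1/25) = -4 + 1/175 = -699/175)
sqrt(v(130, 175) + z(-189)) = sqrt(-699/175 - 189) = sqrt(-33774/175) = I*sqrt(236418)/35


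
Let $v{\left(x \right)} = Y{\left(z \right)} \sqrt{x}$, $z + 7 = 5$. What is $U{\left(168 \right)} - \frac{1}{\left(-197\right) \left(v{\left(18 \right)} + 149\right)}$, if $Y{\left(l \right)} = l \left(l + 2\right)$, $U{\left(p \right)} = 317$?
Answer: $\frac{9304902}{29353} \approx 317.0$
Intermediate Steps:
$z = -2$ ($z = -7 + 5 = -2$)
$Y{\left(l \right)} = l \left(2 + l\right)$
$v{\left(x \right)} = 0$ ($v{\left(x \right)} = - 2 \left(2 - 2\right) \sqrt{x} = \left(-2\right) 0 \sqrt{x} = 0 \sqrt{x} = 0$)
$U{\left(168 \right)} - \frac{1}{\left(-197\right) \left(v{\left(18 \right)} + 149\right)} = 317 - \frac{1}{\left(-197\right) \left(0 + 149\right)} = 317 - \frac{1}{\left(-197\right) 149} = 317 - \frac{1}{-29353} = 317 - - \frac{1}{29353} = 317 + \frac{1}{29353} = \frac{9304902}{29353}$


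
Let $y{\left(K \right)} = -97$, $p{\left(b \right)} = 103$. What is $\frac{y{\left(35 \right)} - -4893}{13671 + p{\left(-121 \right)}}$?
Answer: $\frac{2398}{6887} \approx 0.34819$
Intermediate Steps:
$\frac{y{\left(35 \right)} - -4893}{13671 + p{\left(-121 \right)}} = \frac{-97 - -4893}{13671 + 103} = \frac{-97 + \left(-2628 + 7521\right)}{13774} = \left(-97 + 4893\right) \frac{1}{13774} = 4796 \cdot \frac{1}{13774} = \frac{2398}{6887}$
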